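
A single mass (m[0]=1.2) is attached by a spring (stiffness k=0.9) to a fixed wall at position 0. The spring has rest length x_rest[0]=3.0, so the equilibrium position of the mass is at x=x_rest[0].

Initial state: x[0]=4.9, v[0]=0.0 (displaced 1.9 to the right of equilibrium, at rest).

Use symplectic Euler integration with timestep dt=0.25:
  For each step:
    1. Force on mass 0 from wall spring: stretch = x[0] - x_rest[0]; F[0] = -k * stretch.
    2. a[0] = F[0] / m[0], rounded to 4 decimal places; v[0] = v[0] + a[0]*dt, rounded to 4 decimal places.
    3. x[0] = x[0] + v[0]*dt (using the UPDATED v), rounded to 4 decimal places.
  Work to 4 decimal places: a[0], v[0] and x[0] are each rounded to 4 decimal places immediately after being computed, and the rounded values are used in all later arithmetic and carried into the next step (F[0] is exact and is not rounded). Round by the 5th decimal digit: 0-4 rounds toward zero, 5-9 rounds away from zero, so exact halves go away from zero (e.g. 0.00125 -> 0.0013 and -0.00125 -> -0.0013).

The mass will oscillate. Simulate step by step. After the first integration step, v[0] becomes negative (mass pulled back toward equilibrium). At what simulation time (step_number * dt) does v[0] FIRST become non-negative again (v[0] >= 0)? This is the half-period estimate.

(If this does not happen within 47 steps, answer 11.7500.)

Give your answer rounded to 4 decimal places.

Answer: 3.7500

Derivation:
Step 0: x=[4.9000] v=[0.0000]
Step 1: x=[4.8109] v=[-0.3563]
Step 2: x=[4.6369] v=[-0.6959]
Step 3: x=[4.3862] v=[-1.0028]
Step 4: x=[4.0705] v=[-1.2627]
Step 5: x=[3.7047] v=[-1.4634]
Step 6: x=[3.3058] v=[-1.5955]
Step 7: x=[2.8926] v=[-1.6529]
Step 8: x=[2.4844] v=[-1.6328]
Step 9: x=[2.1004] v=[-1.5361]
Step 10: x=[1.7586] v=[-1.3674]
Step 11: x=[1.4750] v=[-1.1346]
Step 12: x=[1.2628] v=[-0.8487]
Step 13: x=[1.1321] v=[-0.5230]
Step 14: x=[1.0889] v=[-0.1728]
Step 15: x=[1.1353] v=[0.1855]
First v>=0 after going negative at step 15, time=3.7500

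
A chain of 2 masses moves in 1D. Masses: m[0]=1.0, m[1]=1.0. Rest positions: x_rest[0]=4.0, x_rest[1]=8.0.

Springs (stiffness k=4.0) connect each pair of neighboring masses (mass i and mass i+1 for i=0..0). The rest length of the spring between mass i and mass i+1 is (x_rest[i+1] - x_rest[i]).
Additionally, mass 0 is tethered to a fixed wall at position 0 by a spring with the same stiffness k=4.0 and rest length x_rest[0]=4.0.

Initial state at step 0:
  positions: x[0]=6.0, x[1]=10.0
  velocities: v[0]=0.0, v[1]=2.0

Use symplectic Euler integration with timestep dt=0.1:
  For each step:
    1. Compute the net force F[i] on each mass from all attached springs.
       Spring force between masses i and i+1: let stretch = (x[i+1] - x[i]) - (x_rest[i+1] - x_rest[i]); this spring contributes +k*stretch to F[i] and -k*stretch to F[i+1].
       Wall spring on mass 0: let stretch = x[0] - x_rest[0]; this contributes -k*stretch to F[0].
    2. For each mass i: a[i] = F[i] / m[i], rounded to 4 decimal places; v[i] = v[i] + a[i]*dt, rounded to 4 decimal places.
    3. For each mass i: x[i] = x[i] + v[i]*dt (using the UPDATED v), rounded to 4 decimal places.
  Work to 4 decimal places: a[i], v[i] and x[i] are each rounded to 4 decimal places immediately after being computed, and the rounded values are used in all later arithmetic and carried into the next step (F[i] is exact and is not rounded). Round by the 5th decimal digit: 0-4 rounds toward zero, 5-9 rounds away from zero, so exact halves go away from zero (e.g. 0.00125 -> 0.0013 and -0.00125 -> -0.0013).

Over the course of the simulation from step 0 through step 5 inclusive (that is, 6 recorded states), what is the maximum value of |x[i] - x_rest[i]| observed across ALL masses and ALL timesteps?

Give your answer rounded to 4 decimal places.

Step 0: x=[6.0000 10.0000] v=[0.0000 2.0000]
Step 1: x=[5.9200 10.2000] v=[-0.8000 2.0000]
Step 2: x=[5.7744 10.3888] v=[-1.4560 1.8880]
Step 3: x=[5.5824 10.5530] v=[-1.9200 1.6422]
Step 4: x=[5.3659 10.6784] v=[-2.1647 1.2540]
Step 5: x=[5.1473 10.7513] v=[-2.1861 0.7290]
Max displacement = 2.7513

Answer: 2.7513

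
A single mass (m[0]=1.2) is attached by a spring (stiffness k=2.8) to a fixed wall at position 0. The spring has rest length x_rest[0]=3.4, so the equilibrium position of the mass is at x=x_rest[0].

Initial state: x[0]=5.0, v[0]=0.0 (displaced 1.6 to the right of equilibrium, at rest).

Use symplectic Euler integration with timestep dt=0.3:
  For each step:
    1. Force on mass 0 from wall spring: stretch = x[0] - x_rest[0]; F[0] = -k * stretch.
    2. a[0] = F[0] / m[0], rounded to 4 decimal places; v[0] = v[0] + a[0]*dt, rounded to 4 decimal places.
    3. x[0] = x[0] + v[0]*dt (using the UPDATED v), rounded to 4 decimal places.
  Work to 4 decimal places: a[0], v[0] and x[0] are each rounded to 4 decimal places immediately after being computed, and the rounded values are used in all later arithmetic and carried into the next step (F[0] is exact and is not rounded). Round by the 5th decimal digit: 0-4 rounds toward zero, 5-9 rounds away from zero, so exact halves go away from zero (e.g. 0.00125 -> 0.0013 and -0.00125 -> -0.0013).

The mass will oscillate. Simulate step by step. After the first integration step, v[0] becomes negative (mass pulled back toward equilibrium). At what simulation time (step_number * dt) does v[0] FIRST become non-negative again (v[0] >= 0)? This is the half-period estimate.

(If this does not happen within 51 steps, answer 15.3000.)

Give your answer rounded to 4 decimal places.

Step 0: x=[5.0000] v=[0.0000]
Step 1: x=[4.6640] v=[-1.1200]
Step 2: x=[4.0626] v=[-2.0048]
Step 3: x=[3.3220] v=[-2.4686]
Step 4: x=[2.5978] v=[-2.4140]
Step 5: x=[2.0421] v=[-1.8525]
Step 6: x=[1.7715] v=[-0.9020]
Step 7: x=[1.8429] v=[0.2379]
First v>=0 after going negative at step 7, time=2.1000

Answer: 2.1000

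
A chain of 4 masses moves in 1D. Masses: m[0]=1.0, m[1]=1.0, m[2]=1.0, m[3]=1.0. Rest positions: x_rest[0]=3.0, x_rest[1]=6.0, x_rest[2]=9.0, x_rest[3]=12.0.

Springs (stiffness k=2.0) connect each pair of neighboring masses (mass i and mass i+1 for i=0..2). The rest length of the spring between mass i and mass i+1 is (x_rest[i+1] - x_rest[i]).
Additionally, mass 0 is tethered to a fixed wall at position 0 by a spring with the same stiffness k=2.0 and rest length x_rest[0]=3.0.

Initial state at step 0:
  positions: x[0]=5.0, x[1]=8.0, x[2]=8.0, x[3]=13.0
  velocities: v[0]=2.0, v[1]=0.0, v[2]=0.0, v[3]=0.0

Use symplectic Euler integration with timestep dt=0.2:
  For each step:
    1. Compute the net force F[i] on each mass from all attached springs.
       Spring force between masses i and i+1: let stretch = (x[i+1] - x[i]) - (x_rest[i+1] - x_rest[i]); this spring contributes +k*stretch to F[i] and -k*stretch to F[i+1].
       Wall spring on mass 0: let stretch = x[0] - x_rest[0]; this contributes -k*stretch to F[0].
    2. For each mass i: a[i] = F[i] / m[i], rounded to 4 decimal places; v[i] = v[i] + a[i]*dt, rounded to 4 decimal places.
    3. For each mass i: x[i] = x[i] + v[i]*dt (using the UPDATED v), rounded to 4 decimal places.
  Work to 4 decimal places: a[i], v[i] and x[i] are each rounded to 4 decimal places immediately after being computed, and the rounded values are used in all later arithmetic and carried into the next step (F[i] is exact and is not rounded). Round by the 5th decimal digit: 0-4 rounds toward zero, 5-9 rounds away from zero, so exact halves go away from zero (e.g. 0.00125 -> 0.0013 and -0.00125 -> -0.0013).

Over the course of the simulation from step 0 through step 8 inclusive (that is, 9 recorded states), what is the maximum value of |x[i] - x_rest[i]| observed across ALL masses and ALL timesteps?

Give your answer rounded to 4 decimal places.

Step 0: x=[5.0000 8.0000 8.0000 13.0000] v=[2.0000 0.0000 0.0000 0.0000]
Step 1: x=[5.2400 7.7600 8.4000 12.8400] v=[1.2000 -1.2000 2.0000 -0.8000]
Step 2: x=[5.2624 7.3696 9.1040 12.5648] v=[0.1120 -1.9520 3.5200 -1.3760]
Step 3: x=[5.0324 6.9494 9.9461 12.2527] v=[-1.1501 -2.1011 4.2106 -1.5603]
Step 4: x=[4.5531 6.6156 10.7330 11.9961] v=[-2.3963 -1.6692 3.9346 -1.2829]
Step 5: x=[3.8746 6.4462 11.2916 11.8785] v=[-3.3925 -0.8472 2.7929 -0.5881]
Step 6: x=[3.0919 6.4587 11.5095 11.9539] v=[-3.9137 0.0623 1.0895 0.3771]
Step 7: x=[2.3312 6.6059 11.3589 12.2338] v=[-3.8037 0.7359 -0.7531 1.3993]
Step 8: x=[1.7259 6.7913 10.8980 12.6837] v=[-3.0263 0.9272 -2.3043 2.2493]
Max displacement = 2.5095

Answer: 2.5095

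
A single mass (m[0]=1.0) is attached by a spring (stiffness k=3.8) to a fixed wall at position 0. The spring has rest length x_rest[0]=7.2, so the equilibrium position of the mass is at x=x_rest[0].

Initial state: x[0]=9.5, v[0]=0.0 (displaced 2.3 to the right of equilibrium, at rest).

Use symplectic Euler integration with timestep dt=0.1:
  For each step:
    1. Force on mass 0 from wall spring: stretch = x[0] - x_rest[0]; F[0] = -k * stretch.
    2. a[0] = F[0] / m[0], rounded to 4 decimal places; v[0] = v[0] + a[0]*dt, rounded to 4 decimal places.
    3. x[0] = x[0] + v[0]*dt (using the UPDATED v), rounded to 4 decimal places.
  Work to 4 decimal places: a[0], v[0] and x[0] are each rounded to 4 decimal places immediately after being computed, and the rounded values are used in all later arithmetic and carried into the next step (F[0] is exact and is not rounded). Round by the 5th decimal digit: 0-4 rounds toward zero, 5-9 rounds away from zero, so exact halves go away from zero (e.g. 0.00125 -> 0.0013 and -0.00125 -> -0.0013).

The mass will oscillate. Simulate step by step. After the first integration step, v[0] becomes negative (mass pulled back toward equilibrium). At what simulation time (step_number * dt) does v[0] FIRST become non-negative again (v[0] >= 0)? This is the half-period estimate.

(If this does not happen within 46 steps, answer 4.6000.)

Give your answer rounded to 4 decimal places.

Answer: 1.7000

Derivation:
Step 0: x=[9.5000] v=[0.0000]
Step 1: x=[9.4126] v=[-0.8740]
Step 2: x=[9.2411] v=[-1.7148]
Step 3: x=[8.9921] v=[-2.4904]
Step 4: x=[8.6750] v=[-3.1714]
Step 5: x=[8.3018] v=[-3.7319]
Step 6: x=[7.8867] v=[-4.1506]
Step 7: x=[7.4455] v=[-4.4116]
Step 8: x=[6.9950] v=[-4.5049]
Step 9: x=[6.5523] v=[-4.4270]
Step 10: x=[6.1342] v=[-4.1809]
Step 11: x=[5.7566] v=[-3.7759]
Step 12: x=[5.4339] v=[-3.2274]
Step 13: x=[5.1783] v=[-2.5563]
Step 14: x=[4.9995] v=[-1.7881]
Step 15: x=[4.9043] v=[-0.9519]
Step 16: x=[4.8964] v=[-0.0795]
Step 17: x=[4.9760] v=[0.7959]
First v>=0 after going negative at step 17, time=1.7000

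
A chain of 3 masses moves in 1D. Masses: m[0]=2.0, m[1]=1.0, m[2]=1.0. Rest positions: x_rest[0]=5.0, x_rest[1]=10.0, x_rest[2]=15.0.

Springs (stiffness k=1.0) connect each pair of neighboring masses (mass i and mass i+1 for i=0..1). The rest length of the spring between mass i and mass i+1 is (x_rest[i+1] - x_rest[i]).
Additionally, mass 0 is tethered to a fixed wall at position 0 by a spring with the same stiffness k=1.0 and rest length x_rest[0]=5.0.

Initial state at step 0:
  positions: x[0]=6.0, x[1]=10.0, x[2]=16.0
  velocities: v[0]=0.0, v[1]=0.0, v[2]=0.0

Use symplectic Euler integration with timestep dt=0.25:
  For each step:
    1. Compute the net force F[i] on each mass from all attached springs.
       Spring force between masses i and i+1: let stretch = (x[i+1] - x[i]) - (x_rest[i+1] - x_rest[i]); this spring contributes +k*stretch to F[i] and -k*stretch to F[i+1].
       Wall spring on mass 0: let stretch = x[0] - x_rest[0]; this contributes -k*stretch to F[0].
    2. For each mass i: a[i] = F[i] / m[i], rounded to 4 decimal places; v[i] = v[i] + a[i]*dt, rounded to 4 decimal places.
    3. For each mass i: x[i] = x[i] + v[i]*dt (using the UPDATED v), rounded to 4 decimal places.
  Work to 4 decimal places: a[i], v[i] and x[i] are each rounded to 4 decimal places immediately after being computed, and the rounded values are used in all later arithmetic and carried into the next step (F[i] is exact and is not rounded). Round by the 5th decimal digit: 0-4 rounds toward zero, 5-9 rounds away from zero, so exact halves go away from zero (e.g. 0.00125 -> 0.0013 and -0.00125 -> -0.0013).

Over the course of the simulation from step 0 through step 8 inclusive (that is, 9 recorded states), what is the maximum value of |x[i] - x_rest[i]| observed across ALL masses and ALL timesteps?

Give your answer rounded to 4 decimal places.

Answer: 1.3059

Derivation:
Step 0: x=[6.0000 10.0000 16.0000] v=[0.0000 0.0000 0.0000]
Step 1: x=[5.9375 10.1250 15.9375] v=[-0.2500 0.5000 -0.2500]
Step 2: x=[5.8203 10.3516 15.8242] v=[-0.4688 0.9063 -0.4531]
Step 3: x=[5.6628 10.6370 15.6814] v=[-0.6299 1.1416 -0.5713]
Step 4: x=[5.4838 10.9268 15.5358] v=[-0.7160 1.1592 -0.5824]
Step 5: x=[5.3035 11.1645 15.4146] v=[-0.7211 0.9507 -0.4847]
Step 6: x=[5.1407 11.3015 15.3403] v=[-0.6514 0.5480 -0.2972]
Step 7: x=[5.0097 11.3059 15.3261] v=[-0.5239 0.0175 -0.0569]
Step 8: x=[4.9189 11.1680 15.3731] v=[-0.3631 -0.5515 0.1881]
Max displacement = 1.3059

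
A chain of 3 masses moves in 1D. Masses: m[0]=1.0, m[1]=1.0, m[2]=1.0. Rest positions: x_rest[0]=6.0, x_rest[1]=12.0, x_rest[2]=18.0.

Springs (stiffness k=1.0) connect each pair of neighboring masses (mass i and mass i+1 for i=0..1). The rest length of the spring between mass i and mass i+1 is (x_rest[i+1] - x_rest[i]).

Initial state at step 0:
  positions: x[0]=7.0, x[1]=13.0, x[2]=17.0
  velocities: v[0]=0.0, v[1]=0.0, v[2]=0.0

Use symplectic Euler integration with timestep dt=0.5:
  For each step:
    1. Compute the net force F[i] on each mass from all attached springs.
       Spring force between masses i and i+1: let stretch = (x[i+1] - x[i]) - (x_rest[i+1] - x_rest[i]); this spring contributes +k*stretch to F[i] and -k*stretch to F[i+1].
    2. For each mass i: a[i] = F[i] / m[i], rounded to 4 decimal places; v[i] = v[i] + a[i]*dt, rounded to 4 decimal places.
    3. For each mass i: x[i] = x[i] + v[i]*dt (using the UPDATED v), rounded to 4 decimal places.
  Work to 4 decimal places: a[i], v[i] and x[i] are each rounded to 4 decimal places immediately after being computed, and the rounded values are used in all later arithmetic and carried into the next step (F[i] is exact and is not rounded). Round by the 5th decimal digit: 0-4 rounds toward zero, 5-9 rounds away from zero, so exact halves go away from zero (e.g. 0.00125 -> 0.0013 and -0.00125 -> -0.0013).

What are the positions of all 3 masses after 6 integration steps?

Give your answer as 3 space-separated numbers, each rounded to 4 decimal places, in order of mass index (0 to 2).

Step 0: x=[7.0000 13.0000 17.0000] v=[0.0000 0.0000 0.0000]
Step 1: x=[7.0000 12.5000 17.5000] v=[0.0000 -1.0000 1.0000]
Step 2: x=[6.8750 11.8750 18.2500] v=[-0.2500 -1.2500 1.5000]
Step 3: x=[6.5000 11.5938 18.9063] v=[-0.7500 -0.5625 1.3125]
Step 4: x=[5.8985 11.8673 19.2345] v=[-1.2031 0.5469 0.6563]
Step 5: x=[5.2892 12.4904 19.2209] v=[-1.2187 1.2461 -0.0273]
Step 6: x=[4.9802 12.9958 19.0246] v=[-0.6181 1.0108 -0.3926]

Answer: 4.9802 12.9958 19.0246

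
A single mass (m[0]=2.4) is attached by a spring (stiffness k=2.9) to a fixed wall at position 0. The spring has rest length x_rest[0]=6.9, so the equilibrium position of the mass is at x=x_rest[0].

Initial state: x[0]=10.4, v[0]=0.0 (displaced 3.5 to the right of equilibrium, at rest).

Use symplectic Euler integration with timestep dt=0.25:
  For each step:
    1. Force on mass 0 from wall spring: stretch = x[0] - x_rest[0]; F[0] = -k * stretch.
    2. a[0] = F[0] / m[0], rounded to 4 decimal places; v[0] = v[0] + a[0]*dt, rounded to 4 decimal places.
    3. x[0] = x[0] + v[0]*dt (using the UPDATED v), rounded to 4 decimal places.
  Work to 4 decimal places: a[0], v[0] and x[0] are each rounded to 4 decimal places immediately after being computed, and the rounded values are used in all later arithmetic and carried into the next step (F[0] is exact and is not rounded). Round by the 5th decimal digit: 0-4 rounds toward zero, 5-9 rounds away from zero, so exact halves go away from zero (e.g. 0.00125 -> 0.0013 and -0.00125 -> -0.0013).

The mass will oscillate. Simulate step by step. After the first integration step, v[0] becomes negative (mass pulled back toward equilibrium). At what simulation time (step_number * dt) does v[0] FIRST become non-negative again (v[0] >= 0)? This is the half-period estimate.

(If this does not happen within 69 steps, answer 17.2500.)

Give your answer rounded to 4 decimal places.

Answer: 3.0000

Derivation:
Step 0: x=[10.4000] v=[0.0000]
Step 1: x=[10.1357] v=[-1.0573]
Step 2: x=[9.6270] v=[-2.0348]
Step 3: x=[8.9124] v=[-2.8586]
Step 4: x=[8.0458] v=[-3.4665]
Step 5: x=[7.0927] v=[-3.8126]
Step 6: x=[6.1250] v=[-3.8708]
Step 7: x=[5.2158] v=[-3.6367]
Step 8: x=[4.4338] v=[-3.1279]
Step 9: x=[3.8381] v=[-2.3829]
Step 10: x=[3.4736] v=[-1.4580]
Step 11: x=[3.3679] v=[-0.4230]
Step 12: x=[3.5289] v=[0.6440]
First v>=0 after going negative at step 12, time=3.0000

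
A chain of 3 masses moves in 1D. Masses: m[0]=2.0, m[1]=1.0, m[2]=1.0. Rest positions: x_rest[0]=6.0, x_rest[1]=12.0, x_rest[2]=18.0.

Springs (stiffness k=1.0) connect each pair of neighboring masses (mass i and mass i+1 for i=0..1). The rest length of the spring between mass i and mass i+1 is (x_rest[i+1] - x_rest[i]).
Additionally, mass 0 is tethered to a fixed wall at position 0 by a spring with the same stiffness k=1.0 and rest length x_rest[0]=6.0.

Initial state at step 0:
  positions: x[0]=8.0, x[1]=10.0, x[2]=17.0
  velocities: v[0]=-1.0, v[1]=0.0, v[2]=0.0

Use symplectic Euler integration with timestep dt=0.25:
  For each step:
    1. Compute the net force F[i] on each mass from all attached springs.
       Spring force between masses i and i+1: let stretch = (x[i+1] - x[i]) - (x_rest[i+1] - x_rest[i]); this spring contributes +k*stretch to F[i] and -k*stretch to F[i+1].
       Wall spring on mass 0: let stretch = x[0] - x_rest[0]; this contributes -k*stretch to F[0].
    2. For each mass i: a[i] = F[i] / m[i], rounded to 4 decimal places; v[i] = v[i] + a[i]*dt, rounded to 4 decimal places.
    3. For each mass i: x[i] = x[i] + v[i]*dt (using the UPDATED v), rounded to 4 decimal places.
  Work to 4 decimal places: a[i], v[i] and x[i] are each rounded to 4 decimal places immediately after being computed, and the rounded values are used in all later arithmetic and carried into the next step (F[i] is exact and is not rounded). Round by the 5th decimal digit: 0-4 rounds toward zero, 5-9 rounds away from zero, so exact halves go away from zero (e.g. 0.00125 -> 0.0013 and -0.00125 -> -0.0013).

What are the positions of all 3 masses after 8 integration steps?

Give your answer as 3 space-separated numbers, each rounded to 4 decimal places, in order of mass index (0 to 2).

Step 0: x=[8.0000 10.0000 17.0000] v=[-1.0000 0.0000 0.0000]
Step 1: x=[7.5625 10.3125 16.9375] v=[-1.7500 1.2500 -0.2500]
Step 2: x=[6.9746 10.8672 16.8359] v=[-2.3516 2.2188 -0.4063]
Step 3: x=[6.2904 11.5517 16.7363] v=[-2.7369 2.7378 -0.3985]
Step 4: x=[5.5740 12.2314 16.6876] v=[-2.8656 2.7186 -0.1947]
Step 5: x=[4.8915 12.7735 16.7354] v=[-2.7302 2.1683 0.1913]
Step 6: x=[4.3024 13.0706 16.9106] v=[-2.3564 1.1883 0.7008]
Step 7: x=[3.8529 13.0597 17.2208] v=[-1.7982 -0.0438 1.2408]
Step 8: x=[3.5707 12.7334 17.6459] v=[-1.1290 -1.3052 1.7005]

Answer: 3.5707 12.7334 17.6459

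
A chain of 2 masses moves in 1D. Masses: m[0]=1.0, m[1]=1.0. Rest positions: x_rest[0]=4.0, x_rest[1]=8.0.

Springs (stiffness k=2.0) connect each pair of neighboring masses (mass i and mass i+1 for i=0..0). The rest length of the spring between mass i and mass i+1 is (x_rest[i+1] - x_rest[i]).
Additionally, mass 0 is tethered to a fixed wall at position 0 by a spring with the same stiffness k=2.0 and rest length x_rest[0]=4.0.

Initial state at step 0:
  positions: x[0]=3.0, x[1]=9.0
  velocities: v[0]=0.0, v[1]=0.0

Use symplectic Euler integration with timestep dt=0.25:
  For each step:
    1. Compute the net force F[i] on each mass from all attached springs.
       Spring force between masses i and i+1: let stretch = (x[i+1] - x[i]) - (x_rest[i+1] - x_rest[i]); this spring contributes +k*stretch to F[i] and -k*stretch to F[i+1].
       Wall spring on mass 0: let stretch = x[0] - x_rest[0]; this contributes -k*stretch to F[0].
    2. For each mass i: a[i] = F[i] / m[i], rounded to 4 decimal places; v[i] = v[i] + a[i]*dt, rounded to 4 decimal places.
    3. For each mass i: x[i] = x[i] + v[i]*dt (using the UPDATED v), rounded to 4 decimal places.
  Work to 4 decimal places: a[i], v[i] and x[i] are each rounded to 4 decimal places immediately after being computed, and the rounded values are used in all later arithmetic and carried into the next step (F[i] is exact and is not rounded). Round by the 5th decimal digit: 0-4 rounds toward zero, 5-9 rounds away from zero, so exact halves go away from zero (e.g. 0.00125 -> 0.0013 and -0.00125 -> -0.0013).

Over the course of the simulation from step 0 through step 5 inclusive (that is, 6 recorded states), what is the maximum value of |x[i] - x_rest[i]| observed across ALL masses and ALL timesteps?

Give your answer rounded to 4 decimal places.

Answer: 1.2820

Derivation:
Step 0: x=[3.0000 9.0000] v=[0.0000 0.0000]
Step 1: x=[3.3750 8.7500] v=[1.5000 -1.0000]
Step 2: x=[4.0000 8.3281] v=[2.5000 -1.6875]
Step 3: x=[4.6660 7.8652] v=[2.6641 -1.8516]
Step 4: x=[5.1487 7.5024] v=[1.9307 -1.4512]
Step 5: x=[5.2820 7.3454] v=[0.5332 -0.6281]
Max displacement = 1.2820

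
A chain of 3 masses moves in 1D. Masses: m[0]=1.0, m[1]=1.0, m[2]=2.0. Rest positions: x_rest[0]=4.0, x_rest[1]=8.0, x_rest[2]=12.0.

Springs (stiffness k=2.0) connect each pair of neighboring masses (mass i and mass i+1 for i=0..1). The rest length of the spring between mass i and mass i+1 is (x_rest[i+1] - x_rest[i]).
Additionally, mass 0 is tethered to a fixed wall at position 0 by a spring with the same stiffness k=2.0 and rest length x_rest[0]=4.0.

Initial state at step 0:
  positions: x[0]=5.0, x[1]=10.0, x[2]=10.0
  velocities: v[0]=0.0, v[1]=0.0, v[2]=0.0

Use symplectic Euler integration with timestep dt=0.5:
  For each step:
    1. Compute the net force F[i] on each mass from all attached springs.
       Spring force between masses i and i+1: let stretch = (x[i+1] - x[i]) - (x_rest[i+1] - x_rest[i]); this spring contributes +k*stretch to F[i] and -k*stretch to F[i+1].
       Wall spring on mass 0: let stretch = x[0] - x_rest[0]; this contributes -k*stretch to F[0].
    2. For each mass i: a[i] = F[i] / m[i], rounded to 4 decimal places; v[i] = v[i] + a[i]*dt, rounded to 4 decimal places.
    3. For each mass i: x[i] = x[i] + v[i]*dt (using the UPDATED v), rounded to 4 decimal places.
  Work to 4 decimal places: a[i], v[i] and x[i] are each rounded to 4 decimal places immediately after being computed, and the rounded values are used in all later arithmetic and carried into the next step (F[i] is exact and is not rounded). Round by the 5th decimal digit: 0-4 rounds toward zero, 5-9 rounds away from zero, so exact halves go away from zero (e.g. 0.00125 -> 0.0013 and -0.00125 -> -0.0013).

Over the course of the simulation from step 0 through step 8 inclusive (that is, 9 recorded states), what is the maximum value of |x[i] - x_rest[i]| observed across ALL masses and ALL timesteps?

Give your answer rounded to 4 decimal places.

Step 0: x=[5.0000 10.0000 10.0000] v=[0.0000 0.0000 0.0000]
Step 1: x=[5.0000 7.5000 11.0000] v=[0.0000 -5.0000 2.0000]
Step 2: x=[3.7500 5.5000 12.1250] v=[-2.5000 -4.0000 2.2500]
Step 3: x=[1.5000 5.9375 12.5938] v=[-4.5000 0.8750 0.9375]
Step 4: x=[0.7188 7.4844 12.3985] v=[-1.5625 3.0938 -0.3907]
Step 5: x=[2.9610 8.1056 11.9746] v=[4.4843 1.2423 -0.8478]
Step 6: x=[6.2950 8.0890 11.5835] v=[6.6679 -0.0333 -0.7823]
Step 7: x=[7.3785 8.9226 11.3187] v=[2.1669 1.6672 -0.5296]
Step 8: x=[5.5448 10.1822 11.4549] v=[-3.6675 2.5192 0.2724]
Max displacement = 3.3785

Answer: 3.3785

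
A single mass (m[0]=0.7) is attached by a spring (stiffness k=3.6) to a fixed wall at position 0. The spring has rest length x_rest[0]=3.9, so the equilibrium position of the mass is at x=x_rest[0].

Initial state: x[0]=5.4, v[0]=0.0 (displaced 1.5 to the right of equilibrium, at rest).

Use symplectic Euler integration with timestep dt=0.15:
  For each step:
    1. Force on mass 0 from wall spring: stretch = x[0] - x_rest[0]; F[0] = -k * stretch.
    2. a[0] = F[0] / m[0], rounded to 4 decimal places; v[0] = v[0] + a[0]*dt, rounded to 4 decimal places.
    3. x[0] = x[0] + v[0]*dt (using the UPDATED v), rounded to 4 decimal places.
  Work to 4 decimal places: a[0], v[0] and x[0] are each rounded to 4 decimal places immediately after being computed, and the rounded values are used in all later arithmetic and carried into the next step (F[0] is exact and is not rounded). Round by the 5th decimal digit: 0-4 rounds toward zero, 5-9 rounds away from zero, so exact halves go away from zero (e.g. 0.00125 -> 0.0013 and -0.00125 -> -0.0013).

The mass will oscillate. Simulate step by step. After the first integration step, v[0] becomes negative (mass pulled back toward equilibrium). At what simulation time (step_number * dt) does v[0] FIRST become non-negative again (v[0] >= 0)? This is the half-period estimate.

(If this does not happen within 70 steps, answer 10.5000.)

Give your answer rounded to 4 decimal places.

Step 0: x=[5.4000] v=[0.0000]
Step 1: x=[5.2264] v=[-1.1571]
Step 2: x=[4.8994] v=[-2.1803]
Step 3: x=[4.4567] v=[-2.9513]
Step 4: x=[3.9496] v=[-3.3808]
Step 5: x=[3.4367] v=[-3.4191]
Step 6: x=[2.9774] v=[-3.0617]
Step 7: x=[2.6249] v=[-2.3500]
Step 8: x=[2.4200] v=[-1.3663]
Step 9: x=[2.3863] v=[-0.2246]
Step 10: x=[2.5278] v=[0.9431]
First v>=0 after going negative at step 10, time=1.5000

Answer: 1.5000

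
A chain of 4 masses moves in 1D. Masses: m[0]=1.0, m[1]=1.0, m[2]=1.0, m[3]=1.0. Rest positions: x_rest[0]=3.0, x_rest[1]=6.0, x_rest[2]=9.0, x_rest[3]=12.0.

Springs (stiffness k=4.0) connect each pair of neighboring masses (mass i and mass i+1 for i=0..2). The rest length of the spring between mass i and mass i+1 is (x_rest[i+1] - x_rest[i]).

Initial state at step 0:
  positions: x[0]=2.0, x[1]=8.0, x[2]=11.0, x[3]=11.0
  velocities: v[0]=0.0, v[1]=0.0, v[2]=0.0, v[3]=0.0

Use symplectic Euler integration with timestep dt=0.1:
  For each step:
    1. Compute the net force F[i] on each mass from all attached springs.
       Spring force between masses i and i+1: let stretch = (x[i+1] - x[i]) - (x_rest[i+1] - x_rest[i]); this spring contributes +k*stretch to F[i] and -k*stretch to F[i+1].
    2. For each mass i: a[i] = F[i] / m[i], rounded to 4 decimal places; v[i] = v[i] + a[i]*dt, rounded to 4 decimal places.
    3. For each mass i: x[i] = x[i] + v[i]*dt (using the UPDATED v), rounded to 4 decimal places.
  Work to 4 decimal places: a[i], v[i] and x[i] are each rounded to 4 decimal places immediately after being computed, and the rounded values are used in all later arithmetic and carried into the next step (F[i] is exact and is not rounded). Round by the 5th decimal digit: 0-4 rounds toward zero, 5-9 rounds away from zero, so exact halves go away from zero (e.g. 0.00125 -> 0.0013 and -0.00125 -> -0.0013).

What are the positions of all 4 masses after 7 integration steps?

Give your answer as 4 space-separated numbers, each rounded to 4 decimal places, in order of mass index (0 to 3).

Step 0: x=[2.0000 8.0000 11.0000 11.0000] v=[0.0000 0.0000 0.0000 0.0000]
Step 1: x=[2.1200 7.8800 10.8800 11.1200] v=[1.2000 -1.2000 -1.2000 1.2000]
Step 2: x=[2.3504 7.6496 10.6496 11.3504] v=[2.3040 -2.3040 -2.3040 2.3040]
Step 3: x=[2.6728 7.3272 10.3272 11.6728] v=[3.2237 -3.2237 -3.2237 3.2237]
Step 4: x=[3.0614 6.9387 9.9387 12.0614] v=[3.8855 -3.8855 -3.8855 3.8855]
Step 5: x=[3.4850 6.5151 9.5151 12.4850] v=[4.2364 -4.2364 -4.2364 4.2364]
Step 6: x=[3.9098 6.0903 9.0903 12.9098] v=[4.2484 -4.2484 -4.2484 4.2484]
Step 7: x=[4.3019 5.6982 8.6982 13.3019] v=[3.9206 -3.9206 -3.9206 3.9206]

Answer: 4.3019 5.6982 8.6982 13.3019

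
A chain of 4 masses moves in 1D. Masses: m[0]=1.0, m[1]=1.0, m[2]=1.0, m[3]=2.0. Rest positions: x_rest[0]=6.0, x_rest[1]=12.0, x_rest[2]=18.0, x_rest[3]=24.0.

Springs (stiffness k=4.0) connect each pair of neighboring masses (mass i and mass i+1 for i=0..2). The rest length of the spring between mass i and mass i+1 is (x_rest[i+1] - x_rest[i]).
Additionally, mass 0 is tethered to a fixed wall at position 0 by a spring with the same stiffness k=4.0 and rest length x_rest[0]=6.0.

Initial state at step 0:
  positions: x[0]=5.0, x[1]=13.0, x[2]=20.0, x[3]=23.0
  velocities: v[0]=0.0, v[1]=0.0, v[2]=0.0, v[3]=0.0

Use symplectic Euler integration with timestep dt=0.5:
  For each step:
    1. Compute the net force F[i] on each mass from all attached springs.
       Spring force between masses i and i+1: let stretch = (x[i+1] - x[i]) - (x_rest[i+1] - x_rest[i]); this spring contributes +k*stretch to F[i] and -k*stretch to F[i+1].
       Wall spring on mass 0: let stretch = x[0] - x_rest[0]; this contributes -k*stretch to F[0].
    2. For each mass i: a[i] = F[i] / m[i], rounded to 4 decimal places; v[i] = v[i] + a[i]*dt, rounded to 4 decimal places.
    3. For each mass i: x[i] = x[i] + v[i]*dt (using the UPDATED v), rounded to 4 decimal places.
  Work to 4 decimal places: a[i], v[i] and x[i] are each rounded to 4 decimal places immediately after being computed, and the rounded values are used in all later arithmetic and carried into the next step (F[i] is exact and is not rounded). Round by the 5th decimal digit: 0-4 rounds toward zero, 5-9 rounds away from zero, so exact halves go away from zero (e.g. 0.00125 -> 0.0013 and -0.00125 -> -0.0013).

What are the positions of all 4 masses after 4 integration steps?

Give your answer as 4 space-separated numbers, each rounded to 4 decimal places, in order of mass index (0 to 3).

Answer: 4.5000 11.7500 18.8750 23.9375

Derivation:
Step 0: x=[5.0000 13.0000 20.0000 23.0000] v=[0.0000 0.0000 0.0000 0.0000]
Step 1: x=[8.0000 12.0000 16.0000 24.5000] v=[6.0000 -2.0000 -8.0000 3.0000]
Step 2: x=[7.0000 11.0000 16.5000 24.7500] v=[-2.0000 -2.0000 1.0000 0.5000]
Step 3: x=[3.0000 11.5000 19.7500 23.8750] v=[-8.0000 1.0000 6.5000 -1.7500]
Step 4: x=[4.5000 11.7500 18.8750 23.9375] v=[3.0000 0.5000 -1.7500 0.1250]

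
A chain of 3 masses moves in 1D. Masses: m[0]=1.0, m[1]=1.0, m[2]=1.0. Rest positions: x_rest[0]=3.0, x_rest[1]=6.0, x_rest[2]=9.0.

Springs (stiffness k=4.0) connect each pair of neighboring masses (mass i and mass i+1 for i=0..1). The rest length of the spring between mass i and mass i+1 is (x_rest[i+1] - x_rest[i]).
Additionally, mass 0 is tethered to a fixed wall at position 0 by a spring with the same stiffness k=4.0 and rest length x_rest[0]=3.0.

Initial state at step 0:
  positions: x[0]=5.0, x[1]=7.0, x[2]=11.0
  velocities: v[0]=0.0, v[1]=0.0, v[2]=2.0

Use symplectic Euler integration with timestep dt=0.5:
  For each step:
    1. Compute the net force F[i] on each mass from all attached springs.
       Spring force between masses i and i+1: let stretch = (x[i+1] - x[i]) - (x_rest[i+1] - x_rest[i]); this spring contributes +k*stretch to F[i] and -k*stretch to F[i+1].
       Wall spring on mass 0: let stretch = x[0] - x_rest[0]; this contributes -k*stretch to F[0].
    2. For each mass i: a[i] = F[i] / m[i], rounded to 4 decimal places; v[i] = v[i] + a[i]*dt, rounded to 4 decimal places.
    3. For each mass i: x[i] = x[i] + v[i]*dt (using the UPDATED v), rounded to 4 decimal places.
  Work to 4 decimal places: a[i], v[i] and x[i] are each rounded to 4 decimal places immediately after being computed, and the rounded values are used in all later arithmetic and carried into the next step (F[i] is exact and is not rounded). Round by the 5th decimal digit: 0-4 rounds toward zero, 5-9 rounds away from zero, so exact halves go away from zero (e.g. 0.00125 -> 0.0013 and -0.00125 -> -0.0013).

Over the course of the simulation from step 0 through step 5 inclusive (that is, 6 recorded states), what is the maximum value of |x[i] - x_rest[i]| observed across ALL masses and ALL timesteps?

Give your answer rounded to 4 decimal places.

Answer: 3.0000

Derivation:
Step 0: x=[5.0000 7.0000 11.0000] v=[0.0000 0.0000 2.0000]
Step 1: x=[2.0000 9.0000 11.0000] v=[-6.0000 4.0000 0.0000]
Step 2: x=[4.0000 6.0000 12.0000] v=[4.0000 -6.0000 2.0000]
Step 3: x=[4.0000 7.0000 10.0000] v=[0.0000 2.0000 -4.0000]
Step 4: x=[3.0000 8.0000 8.0000] v=[-2.0000 2.0000 -4.0000]
Step 5: x=[4.0000 4.0000 9.0000] v=[2.0000 -8.0000 2.0000]
Max displacement = 3.0000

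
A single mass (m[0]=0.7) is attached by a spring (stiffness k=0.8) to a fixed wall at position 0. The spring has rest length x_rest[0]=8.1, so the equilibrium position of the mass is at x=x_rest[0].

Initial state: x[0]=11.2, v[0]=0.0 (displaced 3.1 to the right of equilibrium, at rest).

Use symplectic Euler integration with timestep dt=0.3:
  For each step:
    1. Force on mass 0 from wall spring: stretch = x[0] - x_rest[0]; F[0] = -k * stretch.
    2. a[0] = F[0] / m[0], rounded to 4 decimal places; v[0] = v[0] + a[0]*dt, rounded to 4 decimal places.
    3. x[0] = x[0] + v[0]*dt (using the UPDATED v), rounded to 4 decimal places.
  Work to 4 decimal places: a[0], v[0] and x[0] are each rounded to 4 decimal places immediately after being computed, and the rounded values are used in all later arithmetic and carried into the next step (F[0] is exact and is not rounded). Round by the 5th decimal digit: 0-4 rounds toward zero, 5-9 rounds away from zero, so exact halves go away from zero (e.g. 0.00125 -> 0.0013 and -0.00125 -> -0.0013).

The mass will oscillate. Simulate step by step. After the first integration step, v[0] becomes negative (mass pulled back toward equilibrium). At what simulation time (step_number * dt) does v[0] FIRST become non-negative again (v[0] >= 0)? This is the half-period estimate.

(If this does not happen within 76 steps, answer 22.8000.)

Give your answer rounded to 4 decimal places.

Step 0: x=[11.2000] v=[0.0000]
Step 1: x=[10.8811] v=[-1.0629]
Step 2: x=[10.2762] v=[-2.0164]
Step 3: x=[9.4475] v=[-2.7625]
Step 4: x=[8.4802] v=[-3.2245]
Step 5: x=[7.4737] v=[-3.3549]
Step 6: x=[6.5316] v=[-3.1402]
Step 7: x=[5.7509] v=[-2.6025]
Step 8: x=[5.2118] v=[-1.7971]
Step 9: x=[4.9697] v=[-0.8069]
Step 10: x=[5.0496] v=[0.2664]
First v>=0 after going negative at step 10, time=3.0000

Answer: 3.0000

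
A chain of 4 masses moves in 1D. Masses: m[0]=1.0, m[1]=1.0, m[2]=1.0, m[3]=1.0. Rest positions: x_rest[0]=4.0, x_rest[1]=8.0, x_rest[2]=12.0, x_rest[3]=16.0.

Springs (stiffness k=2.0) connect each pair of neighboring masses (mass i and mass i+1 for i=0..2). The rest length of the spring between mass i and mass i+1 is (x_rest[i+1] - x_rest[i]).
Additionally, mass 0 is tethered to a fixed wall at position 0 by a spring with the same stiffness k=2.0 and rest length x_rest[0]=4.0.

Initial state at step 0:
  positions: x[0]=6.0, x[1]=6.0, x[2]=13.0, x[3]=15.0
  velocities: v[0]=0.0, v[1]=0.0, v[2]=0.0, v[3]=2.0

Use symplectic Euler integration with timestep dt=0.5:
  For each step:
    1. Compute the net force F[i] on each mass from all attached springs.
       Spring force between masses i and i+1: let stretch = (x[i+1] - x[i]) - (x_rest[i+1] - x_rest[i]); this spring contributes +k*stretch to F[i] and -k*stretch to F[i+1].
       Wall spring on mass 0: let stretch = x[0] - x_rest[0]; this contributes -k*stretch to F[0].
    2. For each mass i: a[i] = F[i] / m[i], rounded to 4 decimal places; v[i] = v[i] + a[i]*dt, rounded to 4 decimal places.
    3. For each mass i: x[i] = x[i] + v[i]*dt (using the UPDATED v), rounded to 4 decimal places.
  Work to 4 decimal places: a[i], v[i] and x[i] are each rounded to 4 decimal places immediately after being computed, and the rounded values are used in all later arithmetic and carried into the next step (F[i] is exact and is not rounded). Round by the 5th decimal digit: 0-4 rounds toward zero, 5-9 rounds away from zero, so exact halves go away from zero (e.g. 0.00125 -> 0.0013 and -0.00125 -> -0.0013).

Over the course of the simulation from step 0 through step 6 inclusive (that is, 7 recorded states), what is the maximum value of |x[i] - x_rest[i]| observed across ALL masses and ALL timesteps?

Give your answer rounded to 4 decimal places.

Step 0: x=[6.0000 6.0000 13.0000 15.0000] v=[0.0000 0.0000 0.0000 2.0000]
Step 1: x=[3.0000 9.5000 10.5000 17.0000] v=[-6.0000 7.0000 -5.0000 4.0000]
Step 2: x=[1.7500 10.2500 10.7500 17.7500] v=[-2.5000 1.5000 0.5000 1.5000]
Step 3: x=[3.8750 7.0000 14.2500 17.0000] v=[4.2500 -6.5000 7.0000 -1.5000]
Step 4: x=[5.6250 5.8125 15.5000 16.8750] v=[3.5000 -2.3750 2.5000 -0.2500]
Step 5: x=[4.6563 9.3750 12.5938 18.0625] v=[-1.9375 7.1250 -5.8125 2.3750]
Step 6: x=[3.7188 12.1876 10.8125 18.5157] v=[-1.8751 5.6251 -3.5626 0.9063]
Max displacement = 4.1876

Answer: 4.1876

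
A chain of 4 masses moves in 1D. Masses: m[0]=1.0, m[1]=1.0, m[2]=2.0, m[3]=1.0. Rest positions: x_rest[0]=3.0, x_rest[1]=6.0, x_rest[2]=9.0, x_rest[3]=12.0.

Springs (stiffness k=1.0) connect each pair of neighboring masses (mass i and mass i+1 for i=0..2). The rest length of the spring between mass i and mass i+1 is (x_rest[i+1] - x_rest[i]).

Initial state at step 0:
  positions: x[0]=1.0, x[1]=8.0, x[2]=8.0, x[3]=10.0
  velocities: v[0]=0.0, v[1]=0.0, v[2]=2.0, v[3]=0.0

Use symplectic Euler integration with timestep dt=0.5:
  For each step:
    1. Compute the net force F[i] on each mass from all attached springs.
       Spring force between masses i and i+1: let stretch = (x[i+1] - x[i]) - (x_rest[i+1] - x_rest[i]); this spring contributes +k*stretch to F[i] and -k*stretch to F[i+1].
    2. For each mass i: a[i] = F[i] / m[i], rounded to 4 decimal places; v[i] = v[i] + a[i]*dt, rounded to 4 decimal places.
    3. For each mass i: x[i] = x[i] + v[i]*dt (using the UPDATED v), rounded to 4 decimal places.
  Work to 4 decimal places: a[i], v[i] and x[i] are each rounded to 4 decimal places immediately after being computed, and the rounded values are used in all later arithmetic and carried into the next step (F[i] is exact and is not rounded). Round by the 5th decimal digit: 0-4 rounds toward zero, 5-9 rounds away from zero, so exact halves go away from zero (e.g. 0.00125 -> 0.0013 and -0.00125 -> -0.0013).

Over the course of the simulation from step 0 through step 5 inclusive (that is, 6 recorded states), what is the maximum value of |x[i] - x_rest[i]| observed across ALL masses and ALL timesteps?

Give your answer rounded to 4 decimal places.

Step 0: x=[1.0000 8.0000 8.0000 10.0000] v=[0.0000 0.0000 2.0000 0.0000]
Step 1: x=[2.0000 6.2500 9.2500 10.2500] v=[2.0000 -3.5000 2.5000 0.5000]
Step 2: x=[3.3125 4.1875 10.2500 11.0000] v=[2.6250 -4.1250 2.0000 1.5000]
Step 3: x=[4.0938 3.4219 10.5860 12.3125] v=[1.5625 -1.5313 0.6719 2.6250]
Step 4: x=[3.9571 4.6153 10.2423 13.9434] v=[-0.2735 2.3867 -0.6875 3.2618]
Step 5: x=[3.2349 7.0509 9.6578 15.3991] v=[-1.4444 4.8711 -1.1690 2.9113]
Max displacement = 3.3991

Answer: 3.3991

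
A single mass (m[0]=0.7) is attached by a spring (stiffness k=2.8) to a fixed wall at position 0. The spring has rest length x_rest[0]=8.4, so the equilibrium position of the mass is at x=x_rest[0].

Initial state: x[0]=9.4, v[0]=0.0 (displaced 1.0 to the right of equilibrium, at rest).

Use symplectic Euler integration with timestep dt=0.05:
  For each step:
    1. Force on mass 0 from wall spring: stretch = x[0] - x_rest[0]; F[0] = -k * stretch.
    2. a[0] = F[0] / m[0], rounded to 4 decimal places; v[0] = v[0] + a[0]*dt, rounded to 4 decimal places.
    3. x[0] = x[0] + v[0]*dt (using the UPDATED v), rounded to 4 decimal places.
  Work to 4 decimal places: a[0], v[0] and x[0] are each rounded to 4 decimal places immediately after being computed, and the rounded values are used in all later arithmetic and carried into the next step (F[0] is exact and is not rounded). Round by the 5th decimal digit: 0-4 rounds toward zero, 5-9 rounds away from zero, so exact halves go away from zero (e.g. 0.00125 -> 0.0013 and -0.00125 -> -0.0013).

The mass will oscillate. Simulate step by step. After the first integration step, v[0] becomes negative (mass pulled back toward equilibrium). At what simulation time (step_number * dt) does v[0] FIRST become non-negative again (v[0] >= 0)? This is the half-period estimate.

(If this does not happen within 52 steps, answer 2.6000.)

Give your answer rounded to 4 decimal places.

Answer: 1.6000

Derivation:
Step 0: x=[9.4000] v=[0.0000]
Step 1: x=[9.3900] v=[-0.2000]
Step 2: x=[9.3701] v=[-0.3980]
Step 3: x=[9.3405] v=[-0.5920]
Step 4: x=[9.3015] v=[-0.7801]
Step 5: x=[9.2535] v=[-0.9604]
Step 6: x=[9.1969] v=[-1.1311]
Step 7: x=[9.1324] v=[-1.2905]
Step 8: x=[9.0606] v=[-1.4370]
Step 9: x=[8.9821] v=[-1.5691]
Step 10: x=[8.8978] v=[-1.6855]
Step 11: x=[8.8085] v=[-1.7851]
Step 12: x=[8.7152] v=[-1.8668]
Step 13: x=[8.6187] v=[-1.9298]
Step 14: x=[8.5200] v=[-1.9735]
Step 15: x=[8.4201] v=[-1.9975]
Step 16: x=[8.3200] v=[-2.0015]
Step 17: x=[8.2207] v=[-1.9855]
Step 18: x=[8.1232] v=[-1.9496]
Step 19: x=[8.0285] v=[-1.8942]
Step 20: x=[7.9375] v=[-1.8199]
Step 21: x=[7.8511] v=[-1.7274]
Step 22: x=[7.7702] v=[-1.6176]
Step 23: x=[7.6956] v=[-1.4916]
Step 24: x=[7.6281] v=[-1.3507]
Step 25: x=[7.5683] v=[-1.1963]
Step 26: x=[7.5168] v=[-1.0300]
Step 27: x=[7.4741] v=[-0.8534]
Step 28: x=[7.4407] v=[-0.6682]
Step 29: x=[7.4169] v=[-0.4763]
Step 30: x=[7.4029] v=[-0.2797]
Step 31: x=[7.3989] v=[-0.0803]
Step 32: x=[7.4049] v=[0.1199]
First v>=0 after going negative at step 32, time=1.6000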